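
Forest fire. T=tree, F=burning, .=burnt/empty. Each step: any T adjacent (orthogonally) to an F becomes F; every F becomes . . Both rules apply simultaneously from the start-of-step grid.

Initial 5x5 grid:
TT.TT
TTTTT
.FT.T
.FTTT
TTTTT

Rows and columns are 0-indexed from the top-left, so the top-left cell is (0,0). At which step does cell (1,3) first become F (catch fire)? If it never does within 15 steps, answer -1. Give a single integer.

Step 1: cell (1,3)='T' (+4 fires, +2 burnt)
Step 2: cell (1,3)='T' (+6 fires, +4 burnt)
Step 3: cell (1,3)='F' (+4 fires, +6 burnt)
  -> target ignites at step 3
Step 4: cell (1,3)='.' (+4 fires, +4 burnt)
Step 5: cell (1,3)='.' (+1 fires, +4 burnt)
Step 6: cell (1,3)='.' (+0 fires, +1 burnt)
  fire out at step 6

3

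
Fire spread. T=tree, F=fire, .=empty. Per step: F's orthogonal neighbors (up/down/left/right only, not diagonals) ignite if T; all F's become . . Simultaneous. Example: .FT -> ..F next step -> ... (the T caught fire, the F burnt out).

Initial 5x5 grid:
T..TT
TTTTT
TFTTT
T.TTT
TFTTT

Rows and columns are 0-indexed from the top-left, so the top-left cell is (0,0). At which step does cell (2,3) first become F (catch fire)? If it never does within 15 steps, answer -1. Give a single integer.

Step 1: cell (2,3)='T' (+5 fires, +2 burnt)
Step 2: cell (2,3)='F' (+6 fires, +5 burnt)
  -> target ignites at step 2
Step 3: cell (2,3)='.' (+5 fires, +6 burnt)
Step 4: cell (2,3)='.' (+3 fires, +5 burnt)
Step 5: cell (2,3)='.' (+1 fires, +3 burnt)
Step 6: cell (2,3)='.' (+0 fires, +1 burnt)
  fire out at step 6

2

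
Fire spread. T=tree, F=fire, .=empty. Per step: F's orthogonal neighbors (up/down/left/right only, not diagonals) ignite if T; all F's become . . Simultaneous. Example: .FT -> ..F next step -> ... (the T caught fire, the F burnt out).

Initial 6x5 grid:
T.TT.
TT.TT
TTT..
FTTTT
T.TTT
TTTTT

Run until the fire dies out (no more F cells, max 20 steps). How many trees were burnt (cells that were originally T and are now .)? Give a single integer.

Step 1: +3 fires, +1 burnt (F count now 3)
Step 2: +4 fires, +3 burnt (F count now 4)
Step 3: +6 fires, +4 burnt (F count now 6)
Step 4: +3 fires, +6 burnt (F count now 3)
Step 5: +2 fires, +3 burnt (F count now 2)
Step 6: +1 fires, +2 burnt (F count now 1)
Step 7: +0 fires, +1 burnt (F count now 0)
Fire out after step 7
Initially T: 23, now '.': 26
Total burnt (originally-T cells now '.'): 19

Answer: 19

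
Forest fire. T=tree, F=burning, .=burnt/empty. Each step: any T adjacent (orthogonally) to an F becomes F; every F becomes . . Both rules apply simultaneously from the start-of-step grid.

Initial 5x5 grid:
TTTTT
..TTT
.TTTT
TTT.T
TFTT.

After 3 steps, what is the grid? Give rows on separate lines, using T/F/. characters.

Step 1: 3 trees catch fire, 1 burn out
  TTTTT
  ..TTT
  .TTTT
  TFT.T
  F.FT.
Step 2: 4 trees catch fire, 3 burn out
  TTTTT
  ..TTT
  .FTTT
  F.F.T
  ...F.
Step 3: 1 trees catch fire, 4 burn out
  TTTTT
  ..TTT
  ..FTT
  ....T
  .....

TTTTT
..TTT
..FTT
....T
.....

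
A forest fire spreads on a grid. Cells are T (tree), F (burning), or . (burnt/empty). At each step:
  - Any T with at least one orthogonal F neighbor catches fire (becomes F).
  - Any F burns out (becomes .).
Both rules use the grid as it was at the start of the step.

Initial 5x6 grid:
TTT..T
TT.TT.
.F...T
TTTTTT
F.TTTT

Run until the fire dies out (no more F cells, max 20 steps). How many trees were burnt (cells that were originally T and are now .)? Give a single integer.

Step 1: +3 fires, +2 burnt (F count now 3)
Step 2: +3 fires, +3 burnt (F count now 3)
Step 3: +4 fires, +3 burnt (F count now 4)
Step 4: +2 fires, +4 burnt (F count now 2)
Step 5: +2 fires, +2 burnt (F count now 2)
Step 6: +2 fires, +2 burnt (F count now 2)
Step 7: +0 fires, +2 burnt (F count now 0)
Fire out after step 7
Initially T: 19, now '.': 27
Total burnt (originally-T cells now '.'): 16

Answer: 16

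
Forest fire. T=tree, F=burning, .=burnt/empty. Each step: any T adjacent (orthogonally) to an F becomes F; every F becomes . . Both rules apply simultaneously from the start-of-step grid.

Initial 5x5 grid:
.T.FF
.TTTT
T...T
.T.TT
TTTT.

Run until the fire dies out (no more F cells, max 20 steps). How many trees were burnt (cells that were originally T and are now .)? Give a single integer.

Step 1: +2 fires, +2 burnt (F count now 2)
Step 2: +2 fires, +2 burnt (F count now 2)
Step 3: +2 fires, +2 burnt (F count now 2)
Step 4: +2 fires, +2 burnt (F count now 2)
Step 5: +1 fires, +2 burnt (F count now 1)
Step 6: +1 fires, +1 burnt (F count now 1)
Step 7: +1 fires, +1 burnt (F count now 1)
Step 8: +2 fires, +1 burnt (F count now 2)
Step 9: +0 fires, +2 burnt (F count now 0)
Fire out after step 9
Initially T: 14, now '.': 24
Total burnt (originally-T cells now '.'): 13

Answer: 13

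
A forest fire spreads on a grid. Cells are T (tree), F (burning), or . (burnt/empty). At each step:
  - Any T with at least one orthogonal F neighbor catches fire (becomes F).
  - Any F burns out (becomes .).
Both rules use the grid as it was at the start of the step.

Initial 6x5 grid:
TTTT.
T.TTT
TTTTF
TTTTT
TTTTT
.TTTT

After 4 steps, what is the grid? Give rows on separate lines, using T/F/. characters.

Step 1: 3 trees catch fire, 1 burn out
  TTTT.
  T.TTF
  TTTF.
  TTTTF
  TTTTT
  .TTTT
Step 2: 4 trees catch fire, 3 burn out
  TTTT.
  T.TF.
  TTF..
  TTTF.
  TTTTF
  .TTTT
Step 3: 6 trees catch fire, 4 burn out
  TTTF.
  T.F..
  TF...
  TTF..
  TTTF.
  .TTTF
Step 4: 5 trees catch fire, 6 burn out
  TTF..
  T....
  F....
  TF...
  TTF..
  .TTF.

TTF..
T....
F....
TF...
TTF..
.TTF.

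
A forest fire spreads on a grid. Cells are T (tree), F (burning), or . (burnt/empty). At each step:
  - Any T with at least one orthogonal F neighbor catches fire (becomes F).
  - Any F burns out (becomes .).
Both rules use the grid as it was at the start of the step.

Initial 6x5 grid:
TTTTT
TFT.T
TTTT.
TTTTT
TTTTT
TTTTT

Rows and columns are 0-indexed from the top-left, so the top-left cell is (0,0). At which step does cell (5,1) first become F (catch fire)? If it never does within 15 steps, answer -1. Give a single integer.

Step 1: cell (5,1)='T' (+4 fires, +1 burnt)
Step 2: cell (5,1)='T' (+5 fires, +4 burnt)
Step 3: cell (5,1)='T' (+5 fires, +5 burnt)
Step 4: cell (5,1)='F' (+5 fires, +5 burnt)
  -> target ignites at step 4
Step 5: cell (5,1)='.' (+5 fires, +5 burnt)
Step 6: cell (5,1)='.' (+2 fires, +5 burnt)
Step 7: cell (5,1)='.' (+1 fires, +2 burnt)
Step 8: cell (5,1)='.' (+0 fires, +1 burnt)
  fire out at step 8

4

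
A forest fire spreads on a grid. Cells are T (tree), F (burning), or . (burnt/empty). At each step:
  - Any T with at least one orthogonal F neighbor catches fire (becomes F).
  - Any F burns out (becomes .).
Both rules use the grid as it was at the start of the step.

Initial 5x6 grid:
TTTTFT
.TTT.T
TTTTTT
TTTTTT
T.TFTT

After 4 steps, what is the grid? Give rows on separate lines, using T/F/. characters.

Step 1: 5 trees catch fire, 2 burn out
  TTTF.F
  .TTT.T
  TTTTTT
  TTTFTT
  T.F.FT
Step 2: 7 trees catch fire, 5 burn out
  TTF...
  .TTF.F
  TTTFTT
  TTF.FT
  T....F
Step 3: 7 trees catch fire, 7 burn out
  TF....
  .TF...
  TTF.FF
  TF...F
  T.....
Step 4: 4 trees catch fire, 7 burn out
  F.....
  .F....
  TF....
  F.....
  T.....

F.....
.F....
TF....
F.....
T.....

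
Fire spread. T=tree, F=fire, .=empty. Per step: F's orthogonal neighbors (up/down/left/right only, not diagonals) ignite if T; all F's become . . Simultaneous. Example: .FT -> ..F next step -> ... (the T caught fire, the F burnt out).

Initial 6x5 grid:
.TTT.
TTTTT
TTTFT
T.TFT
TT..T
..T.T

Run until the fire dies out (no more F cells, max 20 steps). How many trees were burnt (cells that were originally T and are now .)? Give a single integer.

Step 1: +5 fires, +2 burnt (F count now 5)
Step 2: +5 fires, +5 burnt (F count now 5)
Step 3: +4 fires, +5 burnt (F count now 4)
Step 4: +3 fires, +4 burnt (F count now 3)
Step 5: +1 fires, +3 burnt (F count now 1)
Step 6: +1 fires, +1 burnt (F count now 1)
Step 7: +0 fires, +1 burnt (F count now 0)
Fire out after step 7
Initially T: 20, now '.': 29
Total burnt (originally-T cells now '.'): 19

Answer: 19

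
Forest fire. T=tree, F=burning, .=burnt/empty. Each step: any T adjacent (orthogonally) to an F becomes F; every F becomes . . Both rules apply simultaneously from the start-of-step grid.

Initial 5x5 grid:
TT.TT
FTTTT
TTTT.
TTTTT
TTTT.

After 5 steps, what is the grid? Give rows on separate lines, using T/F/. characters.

Step 1: 3 trees catch fire, 1 burn out
  FT.TT
  .FTTT
  FTTT.
  TTTTT
  TTTT.
Step 2: 4 trees catch fire, 3 burn out
  .F.TT
  ..FTT
  .FTT.
  FTTTT
  TTTT.
Step 3: 4 trees catch fire, 4 burn out
  ...TT
  ...FT
  ..FT.
  .FTTT
  FTTT.
Step 4: 5 trees catch fire, 4 burn out
  ...FT
  ....F
  ...F.
  ..FTT
  .FTT.
Step 5: 3 trees catch fire, 5 burn out
  ....F
  .....
  .....
  ...FT
  ..FT.

....F
.....
.....
...FT
..FT.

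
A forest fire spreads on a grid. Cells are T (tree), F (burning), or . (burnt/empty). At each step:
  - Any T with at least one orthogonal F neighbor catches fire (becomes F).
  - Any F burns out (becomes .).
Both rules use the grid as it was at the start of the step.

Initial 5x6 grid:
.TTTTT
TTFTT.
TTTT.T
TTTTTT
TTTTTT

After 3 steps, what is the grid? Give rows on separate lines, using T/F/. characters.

Step 1: 4 trees catch fire, 1 burn out
  .TFTTT
  TF.FT.
  TTFT.T
  TTTTTT
  TTTTTT
Step 2: 7 trees catch fire, 4 burn out
  .F.FTT
  F...F.
  TF.F.T
  TTFTTT
  TTTTTT
Step 3: 5 trees catch fire, 7 burn out
  ....FT
  ......
  F....T
  TF.FTT
  TTFTTT

....FT
......
F....T
TF.FTT
TTFTTT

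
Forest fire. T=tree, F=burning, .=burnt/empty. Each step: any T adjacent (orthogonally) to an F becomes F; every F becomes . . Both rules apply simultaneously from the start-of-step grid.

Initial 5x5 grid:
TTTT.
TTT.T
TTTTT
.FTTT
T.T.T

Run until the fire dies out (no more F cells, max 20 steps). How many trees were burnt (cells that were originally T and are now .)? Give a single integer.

Answer: 18

Derivation:
Step 1: +2 fires, +1 burnt (F count now 2)
Step 2: +5 fires, +2 burnt (F count now 5)
Step 3: +5 fires, +5 burnt (F count now 5)
Step 4: +4 fires, +5 burnt (F count now 4)
Step 5: +2 fires, +4 burnt (F count now 2)
Step 6: +0 fires, +2 burnt (F count now 0)
Fire out after step 6
Initially T: 19, now '.': 24
Total burnt (originally-T cells now '.'): 18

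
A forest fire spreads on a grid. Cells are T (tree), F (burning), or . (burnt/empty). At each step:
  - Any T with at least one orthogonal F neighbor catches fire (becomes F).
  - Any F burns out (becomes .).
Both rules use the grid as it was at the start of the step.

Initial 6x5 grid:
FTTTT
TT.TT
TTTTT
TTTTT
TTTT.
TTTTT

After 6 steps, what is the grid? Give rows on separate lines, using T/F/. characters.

Step 1: 2 trees catch fire, 1 burn out
  .FTTT
  FT.TT
  TTTTT
  TTTTT
  TTTT.
  TTTTT
Step 2: 3 trees catch fire, 2 burn out
  ..FTT
  .F.TT
  FTTTT
  TTTTT
  TTTT.
  TTTTT
Step 3: 3 trees catch fire, 3 burn out
  ...FT
  ...TT
  .FTTT
  FTTTT
  TTTT.
  TTTTT
Step 4: 5 trees catch fire, 3 burn out
  ....F
  ...FT
  ..FTT
  .FTTT
  FTTT.
  TTTTT
Step 5: 5 trees catch fire, 5 burn out
  .....
  ....F
  ...FT
  ..FTT
  .FTT.
  FTTTT
Step 6: 4 trees catch fire, 5 burn out
  .....
  .....
  ....F
  ...FT
  ..FT.
  .FTTT

.....
.....
....F
...FT
..FT.
.FTTT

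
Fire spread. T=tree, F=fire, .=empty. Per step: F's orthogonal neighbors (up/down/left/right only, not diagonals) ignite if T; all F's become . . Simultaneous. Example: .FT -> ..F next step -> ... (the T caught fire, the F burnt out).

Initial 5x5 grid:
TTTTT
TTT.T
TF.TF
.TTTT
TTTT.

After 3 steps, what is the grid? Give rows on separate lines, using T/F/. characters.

Step 1: 6 trees catch fire, 2 burn out
  TTTTT
  TFT.F
  F..F.
  .FTTF
  TTTT.
Step 2: 7 trees catch fire, 6 burn out
  TFTTF
  F.F..
  .....
  ..FF.
  TFTT.
Step 3: 6 trees catch fire, 7 burn out
  F.FF.
  .....
  .....
  .....
  F.FF.

F.FF.
.....
.....
.....
F.FF.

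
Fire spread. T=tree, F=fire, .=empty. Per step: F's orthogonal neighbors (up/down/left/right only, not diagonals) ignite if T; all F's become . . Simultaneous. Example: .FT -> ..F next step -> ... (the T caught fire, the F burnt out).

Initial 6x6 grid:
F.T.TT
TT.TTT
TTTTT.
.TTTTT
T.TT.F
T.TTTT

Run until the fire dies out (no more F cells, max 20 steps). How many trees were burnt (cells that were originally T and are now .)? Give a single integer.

Answer: 23

Derivation:
Step 1: +3 fires, +2 burnt (F count now 3)
Step 2: +4 fires, +3 burnt (F count now 4)
Step 3: +4 fires, +4 burnt (F count now 4)
Step 4: +7 fires, +4 burnt (F count now 7)
Step 5: +4 fires, +7 burnt (F count now 4)
Step 6: +1 fires, +4 burnt (F count now 1)
Step 7: +0 fires, +1 burnt (F count now 0)
Fire out after step 7
Initially T: 26, now '.': 33
Total burnt (originally-T cells now '.'): 23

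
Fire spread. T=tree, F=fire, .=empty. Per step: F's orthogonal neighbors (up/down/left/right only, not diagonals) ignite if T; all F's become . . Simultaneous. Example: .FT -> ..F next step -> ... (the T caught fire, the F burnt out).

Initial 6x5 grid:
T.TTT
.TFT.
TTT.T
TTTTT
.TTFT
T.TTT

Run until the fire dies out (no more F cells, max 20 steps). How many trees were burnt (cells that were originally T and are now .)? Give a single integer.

Answer: 20

Derivation:
Step 1: +8 fires, +2 burnt (F count now 8)
Step 2: +7 fires, +8 burnt (F count now 7)
Step 3: +4 fires, +7 burnt (F count now 4)
Step 4: +1 fires, +4 burnt (F count now 1)
Step 5: +0 fires, +1 burnt (F count now 0)
Fire out after step 5
Initially T: 22, now '.': 28
Total burnt (originally-T cells now '.'): 20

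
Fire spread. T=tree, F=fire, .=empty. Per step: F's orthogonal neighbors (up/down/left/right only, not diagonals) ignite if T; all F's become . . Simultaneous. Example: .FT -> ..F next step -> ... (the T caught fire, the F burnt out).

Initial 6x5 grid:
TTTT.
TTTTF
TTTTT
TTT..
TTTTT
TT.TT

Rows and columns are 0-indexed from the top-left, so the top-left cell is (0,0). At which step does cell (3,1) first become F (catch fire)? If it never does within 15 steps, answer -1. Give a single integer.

Step 1: cell (3,1)='T' (+2 fires, +1 burnt)
Step 2: cell (3,1)='T' (+3 fires, +2 burnt)
Step 3: cell (3,1)='T' (+3 fires, +3 burnt)
Step 4: cell (3,1)='T' (+4 fires, +3 burnt)
Step 5: cell (3,1)='F' (+4 fires, +4 burnt)
  -> target ignites at step 5
Step 6: cell (3,1)='.' (+3 fires, +4 burnt)
Step 7: cell (3,1)='.' (+4 fires, +3 burnt)
Step 8: cell (3,1)='.' (+2 fires, +4 burnt)
Step 9: cell (3,1)='.' (+0 fires, +2 burnt)
  fire out at step 9

5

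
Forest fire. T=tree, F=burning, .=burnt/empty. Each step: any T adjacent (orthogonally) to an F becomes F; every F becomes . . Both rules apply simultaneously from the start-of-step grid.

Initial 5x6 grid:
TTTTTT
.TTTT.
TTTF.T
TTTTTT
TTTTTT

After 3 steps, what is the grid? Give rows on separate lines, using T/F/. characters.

Step 1: 3 trees catch fire, 1 burn out
  TTTTTT
  .TTFT.
  TTF..T
  TTTFTT
  TTTTTT
Step 2: 7 trees catch fire, 3 burn out
  TTTFTT
  .TF.F.
  TF...T
  TTF.FT
  TTTFTT
Step 3: 8 trees catch fire, 7 burn out
  TTF.FT
  .F....
  F....T
  TF...F
  TTF.FT

TTF.FT
.F....
F....T
TF...F
TTF.FT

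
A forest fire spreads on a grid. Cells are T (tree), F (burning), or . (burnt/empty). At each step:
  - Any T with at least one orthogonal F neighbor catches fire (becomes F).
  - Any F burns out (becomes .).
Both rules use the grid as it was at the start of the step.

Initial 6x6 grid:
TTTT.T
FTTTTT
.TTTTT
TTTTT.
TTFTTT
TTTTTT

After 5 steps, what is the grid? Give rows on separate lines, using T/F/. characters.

Step 1: 6 trees catch fire, 2 burn out
  FTTT.T
  .FTTTT
  .TTTTT
  TTFTT.
  TF.FTT
  TTFTTT
Step 2: 10 trees catch fire, 6 burn out
  .FTT.T
  ..FTTT
  .FFTTT
  TF.FT.
  F...FT
  TF.FTT
Step 3: 8 trees catch fire, 10 burn out
  ..FT.T
  ...FTT
  ...FTT
  F...F.
  .....F
  F...FT
Step 4: 4 trees catch fire, 8 burn out
  ...F.T
  ....FT
  ....FT
  ......
  ......
  .....F
Step 5: 2 trees catch fire, 4 burn out
  .....T
  .....F
  .....F
  ......
  ......
  ......

.....T
.....F
.....F
......
......
......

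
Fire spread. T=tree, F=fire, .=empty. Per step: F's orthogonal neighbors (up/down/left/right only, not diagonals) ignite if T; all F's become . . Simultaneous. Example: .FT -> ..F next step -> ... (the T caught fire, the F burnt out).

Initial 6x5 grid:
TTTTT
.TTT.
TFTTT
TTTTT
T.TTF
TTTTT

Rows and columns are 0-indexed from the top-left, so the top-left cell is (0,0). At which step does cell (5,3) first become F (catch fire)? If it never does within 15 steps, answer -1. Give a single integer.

Step 1: cell (5,3)='T' (+7 fires, +2 burnt)
Step 2: cell (5,3)='F' (+9 fires, +7 burnt)
  -> target ignites at step 2
Step 3: cell (5,3)='.' (+5 fires, +9 burnt)
Step 4: cell (5,3)='.' (+3 fires, +5 burnt)
Step 5: cell (5,3)='.' (+1 fires, +3 burnt)
Step 6: cell (5,3)='.' (+0 fires, +1 burnt)
  fire out at step 6

2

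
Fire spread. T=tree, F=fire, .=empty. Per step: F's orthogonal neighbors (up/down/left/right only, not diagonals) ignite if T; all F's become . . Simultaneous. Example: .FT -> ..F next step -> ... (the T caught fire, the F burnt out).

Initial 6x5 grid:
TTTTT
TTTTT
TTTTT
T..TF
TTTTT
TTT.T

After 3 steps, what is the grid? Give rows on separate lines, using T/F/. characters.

Step 1: 3 trees catch fire, 1 burn out
  TTTTT
  TTTTT
  TTTTF
  T..F.
  TTTTF
  TTT.T
Step 2: 4 trees catch fire, 3 burn out
  TTTTT
  TTTTF
  TTTF.
  T....
  TTTF.
  TTT.F
Step 3: 4 trees catch fire, 4 burn out
  TTTTF
  TTTF.
  TTF..
  T....
  TTF..
  TTT..

TTTTF
TTTF.
TTF..
T....
TTF..
TTT..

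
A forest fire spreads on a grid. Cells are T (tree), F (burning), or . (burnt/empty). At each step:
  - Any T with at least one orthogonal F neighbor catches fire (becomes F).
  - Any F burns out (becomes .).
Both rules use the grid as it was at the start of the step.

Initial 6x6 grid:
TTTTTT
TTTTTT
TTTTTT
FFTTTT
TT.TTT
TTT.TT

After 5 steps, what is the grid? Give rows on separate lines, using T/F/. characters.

Step 1: 5 trees catch fire, 2 burn out
  TTTTTT
  TTTTTT
  FFTTTT
  ..FTTT
  FF.TTT
  TTT.TT
Step 2: 6 trees catch fire, 5 burn out
  TTTTTT
  FFTTTT
  ..FTTT
  ...FTT
  ...TTT
  FFT.TT
Step 3: 7 trees catch fire, 6 burn out
  FFTTTT
  ..FTTT
  ...FTT
  ....FT
  ...FTT
  ..F.TT
Step 4: 5 trees catch fire, 7 burn out
  ..FTTT
  ...FTT
  ....FT
  .....F
  ....FT
  ....TT
Step 5: 5 trees catch fire, 5 burn out
  ...FTT
  ....FT
  .....F
  ......
  .....F
  ....FT

...FTT
....FT
.....F
......
.....F
....FT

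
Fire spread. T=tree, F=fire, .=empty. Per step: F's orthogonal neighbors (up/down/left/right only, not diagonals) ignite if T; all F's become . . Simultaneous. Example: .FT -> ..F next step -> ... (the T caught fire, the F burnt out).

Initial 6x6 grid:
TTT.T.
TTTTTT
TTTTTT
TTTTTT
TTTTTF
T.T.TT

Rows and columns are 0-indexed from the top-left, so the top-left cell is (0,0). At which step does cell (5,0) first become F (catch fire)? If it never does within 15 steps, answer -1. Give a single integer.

Step 1: cell (5,0)='T' (+3 fires, +1 burnt)
Step 2: cell (5,0)='T' (+4 fires, +3 burnt)
Step 3: cell (5,0)='T' (+4 fires, +4 burnt)
Step 4: cell (5,0)='T' (+5 fires, +4 burnt)
Step 5: cell (5,0)='T' (+5 fires, +5 burnt)
Step 6: cell (5,0)='F' (+4 fires, +5 burnt)
  -> target ignites at step 6
Step 7: cell (5,0)='.' (+3 fires, +4 burnt)
Step 8: cell (5,0)='.' (+2 fires, +3 burnt)
Step 9: cell (5,0)='.' (+1 fires, +2 burnt)
Step 10: cell (5,0)='.' (+0 fires, +1 burnt)
  fire out at step 10

6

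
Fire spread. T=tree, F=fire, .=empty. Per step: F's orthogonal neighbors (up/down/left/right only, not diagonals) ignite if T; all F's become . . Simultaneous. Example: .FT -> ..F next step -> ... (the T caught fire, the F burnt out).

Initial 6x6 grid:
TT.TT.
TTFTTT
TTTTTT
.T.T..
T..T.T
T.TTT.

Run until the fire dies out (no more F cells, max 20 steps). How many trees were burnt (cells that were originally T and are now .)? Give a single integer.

Step 1: +3 fires, +1 burnt (F count now 3)
Step 2: +6 fires, +3 burnt (F count now 6)
Step 3: +7 fires, +6 burnt (F count now 7)
Step 4: +2 fires, +7 burnt (F count now 2)
Step 5: +1 fires, +2 burnt (F count now 1)
Step 6: +2 fires, +1 burnt (F count now 2)
Step 7: +0 fires, +2 burnt (F count now 0)
Fire out after step 7
Initially T: 24, now '.': 33
Total burnt (originally-T cells now '.'): 21

Answer: 21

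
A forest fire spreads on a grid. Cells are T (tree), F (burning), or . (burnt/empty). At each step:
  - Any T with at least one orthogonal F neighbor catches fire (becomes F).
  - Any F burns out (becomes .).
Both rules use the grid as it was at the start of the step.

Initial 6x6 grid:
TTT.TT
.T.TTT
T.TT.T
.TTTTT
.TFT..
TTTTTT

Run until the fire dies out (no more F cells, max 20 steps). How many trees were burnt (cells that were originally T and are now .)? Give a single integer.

Step 1: +4 fires, +1 burnt (F count now 4)
Step 2: +5 fires, +4 burnt (F count now 5)
Step 3: +4 fires, +5 burnt (F count now 4)
Step 4: +3 fires, +4 burnt (F count now 3)
Step 5: +2 fires, +3 burnt (F count now 2)
Step 6: +2 fires, +2 burnt (F count now 2)
Step 7: +1 fires, +2 burnt (F count now 1)
Step 8: +0 fires, +1 burnt (F count now 0)
Fire out after step 8
Initially T: 26, now '.': 31
Total burnt (originally-T cells now '.'): 21

Answer: 21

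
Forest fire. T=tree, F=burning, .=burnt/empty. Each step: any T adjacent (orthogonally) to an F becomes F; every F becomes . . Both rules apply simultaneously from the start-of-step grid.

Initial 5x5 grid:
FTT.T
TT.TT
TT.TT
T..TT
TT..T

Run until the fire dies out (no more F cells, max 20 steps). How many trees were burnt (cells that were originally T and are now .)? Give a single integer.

Answer: 9

Derivation:
Step 1: +2 fires, +1 burnt (F count now 2)
Step 2: +3 fires, +2 burnt (F count now 3)
Step 3: +2 fires, +3 burnt (F count now 2)
Step 4: +1 fires, +2 burnt (F count now 1)
Step 5: +1 fires, +1 burnt (F count now 1)
Step 6: +0 fires, +1 burnt (F count now 0)
Fire out after step 6
Initially T: 17, now '.': 17
Total burnt (originally-T cells now '.'): 9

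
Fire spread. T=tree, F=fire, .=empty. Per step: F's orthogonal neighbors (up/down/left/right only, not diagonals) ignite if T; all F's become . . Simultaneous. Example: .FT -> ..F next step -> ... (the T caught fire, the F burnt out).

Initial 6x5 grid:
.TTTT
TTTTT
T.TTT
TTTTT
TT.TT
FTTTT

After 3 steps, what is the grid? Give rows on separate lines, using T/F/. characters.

Step 1: 2 trees catch fire, 1 burn out
  .TTTT
  TTTTT
  T.TTT
  TTTTT
  FT.TT
  .FTTT
Step 2: 3 trees catch fire, 2 burn out
  .TTTT
  TTTTT
  T.TTT
  FTTTT
  .F.TT
  ..FTT
Step 3: 3 trees catch fire, 3 burn out
  .TTTT
  TTTTT
  F.TTT
  .FTTT
  ...TT
  ...FT

.TTTT
TTTTT
F.TTT
.FTTT
...TT
...FT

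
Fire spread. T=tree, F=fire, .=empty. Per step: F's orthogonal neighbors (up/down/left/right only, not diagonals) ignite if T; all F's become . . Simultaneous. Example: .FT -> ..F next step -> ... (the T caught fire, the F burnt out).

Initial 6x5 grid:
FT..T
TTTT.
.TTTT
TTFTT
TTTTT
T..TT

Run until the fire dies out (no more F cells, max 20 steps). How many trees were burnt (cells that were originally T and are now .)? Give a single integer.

Step 1: +6 fires, +2 burnt (F count now 6)
Step 2: +8 fires, +6 burnt (F count now 8)
Step 3: +5 fires, +8 burnt (F count now 5)
Step 4: +2 fires, +5 burnt (F count now 2)
Step 5: +0 fires, +2 burnt (F count now 0)
Fire out after step 5
Initially T: 22, now '.': 29
Total burnt (originally-T cells now '.'): 21

Answer: 21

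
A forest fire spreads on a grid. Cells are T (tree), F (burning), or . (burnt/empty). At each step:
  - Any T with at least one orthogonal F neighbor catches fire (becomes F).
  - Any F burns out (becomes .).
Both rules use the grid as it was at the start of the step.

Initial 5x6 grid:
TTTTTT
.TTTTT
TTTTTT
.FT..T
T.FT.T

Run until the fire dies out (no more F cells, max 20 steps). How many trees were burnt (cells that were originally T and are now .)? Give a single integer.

Step 1: +3 fires, +2 burnt (F count now 3)
Step 2: +3 fires, +3 burnt (F count now 3)
Step 3: +3 fires, +3 burnt (F count now 3)
Step 4: +4 fires, +3 burnt (F count now 4)
Step 5: +3 fires, +4 burnt (F count now 3)
Step 6: +3 fires, +3 burnt (F count now 3)
Step 7: +2 fires, +3 burnt (F count now 2)
Step 8: +0 fires, +2 burnt (F count now 0)
Fire out after step 8
Initially T: 22, now '.': 29
Total burnt (originally-T cells now '.'): 21

Answer: 21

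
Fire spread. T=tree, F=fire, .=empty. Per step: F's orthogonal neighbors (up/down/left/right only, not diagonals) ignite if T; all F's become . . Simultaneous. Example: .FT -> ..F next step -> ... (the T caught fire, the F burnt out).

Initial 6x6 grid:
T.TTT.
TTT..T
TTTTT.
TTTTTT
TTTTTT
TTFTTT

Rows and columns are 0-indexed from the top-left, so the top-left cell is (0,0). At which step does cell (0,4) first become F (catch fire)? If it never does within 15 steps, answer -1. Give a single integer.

Step 1: cell (0,4)='T' (+3 fires, +1 burnt)
Step 2: cell (0,4)='T' (+5 fires, +3 burnt)
Step 3: cell (0,4)='T' (+6 fires, +5 burnt)
Step 4: cell (0,4)='T' (+6 fires, +6 burnt)
Step 5: cell (0,4)='T' (+5 fires, +6 burnt)
Step 6: cell (0,4)='T' (+2 fires, +5 burnt)
Step 7: cell (0,4)='F' (+2 fires, +2 burnt)
  -> target ignites at step 7
Step 8: cell (0,4)='.' (+0 fires, +2 burnt)
  fire out at step 8

7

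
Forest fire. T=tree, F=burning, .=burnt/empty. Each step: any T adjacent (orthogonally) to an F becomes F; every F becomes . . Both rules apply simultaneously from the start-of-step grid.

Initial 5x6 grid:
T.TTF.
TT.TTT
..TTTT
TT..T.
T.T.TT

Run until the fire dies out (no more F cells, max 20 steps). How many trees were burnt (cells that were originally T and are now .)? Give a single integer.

Step 1: +2 fires, +1 burnt (F count now 2)
Step 2: +4 fires, +2 burnt (F count now 4)
Step 3: +3 fires, +4 burnt (F count now 3)
Step 4: +2 fires, +3 burnt (F count now 2)
Step 5: +1 fires, +2 burnt (F count now 1)
Step 6: +0 fires, +1 burnt (F count now 0)
Fire out after step 6
Initially T: 19, now '.': 23
Total burnt (originally-T cells now '.'): 12

Answer: 12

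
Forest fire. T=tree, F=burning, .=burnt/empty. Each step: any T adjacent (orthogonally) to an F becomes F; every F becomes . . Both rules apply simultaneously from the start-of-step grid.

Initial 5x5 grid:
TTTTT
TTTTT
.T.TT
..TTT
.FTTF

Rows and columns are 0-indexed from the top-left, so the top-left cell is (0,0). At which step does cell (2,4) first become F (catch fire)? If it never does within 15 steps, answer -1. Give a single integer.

Step 1: cell (2,4)='T' (+3 fires, +2 burnt)
Step 2: cell (2,4)='F' (+3 fires, +3 burnt)
  -> target ignites at step 2
Step 3: cell (2,4)='.' (+2 fires, +3 burnt)
Step 4: cell (2,4)='.' (+2 fires, +2 burnt)
Step 5: cell (2,4)='.' (+2 fires, +2 burnt)
Step 6: cell (2,4)='.' (+2 fires, +2 burnt)
Step 7: cell (2,4)='.' (+3 fires, +2 burnt)
Step 8: cell (2,4)='.' (+1 fires, +3 burnt)
Step 9: cell (2,4)='.' (+0 fires, +1 burnt)
  fire out at step 9

2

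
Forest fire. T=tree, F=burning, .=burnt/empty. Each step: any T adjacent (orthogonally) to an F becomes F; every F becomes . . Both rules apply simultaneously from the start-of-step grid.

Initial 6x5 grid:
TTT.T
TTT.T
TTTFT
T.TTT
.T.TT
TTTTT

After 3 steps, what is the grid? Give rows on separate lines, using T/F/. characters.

Step 1: 3 trees catch fire, 1 burn out
  TTT.T
  TTT.T
  TTF.F
  T.TFT
  .T.TT
  TTTTT
Step 2: 6 trees catch fire, 3 burn out
  TTT.T
  TTF.F
  TF...
  T.F.F
  .T.FT
  TTTTT
Step 3: 6 trees catch fire, 6 burn out
  TTF.F
  TF...
  F....
  T....
  .T..F
  TTTFT

TTF.F
TF...
F....
T....
.T..F
TTTFT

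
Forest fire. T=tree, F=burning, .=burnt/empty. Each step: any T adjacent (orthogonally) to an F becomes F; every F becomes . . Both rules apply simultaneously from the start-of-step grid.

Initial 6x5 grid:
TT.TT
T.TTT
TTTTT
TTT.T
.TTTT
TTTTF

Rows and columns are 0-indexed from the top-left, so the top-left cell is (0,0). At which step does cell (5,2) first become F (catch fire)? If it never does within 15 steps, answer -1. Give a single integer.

Step 1: cell (5,2)='T' (+2 fires, +1 burnt)
Step 2: cell (5,2)='F' (+3 fires, +2 burnt)
  -> target ignites at step 2
Step 3: cell (5,2)='.' (+3 fires, +3 burnt)
Step 4: cell (5,2)='.' (+5 fires, +3 burnt)
Step 5: cell (5,2)='.' (+4 fires, +5 burnt)
Step 6: cell (5,2)='.' (+4 fires, +4 burnt)
Step 7: cell (5,2)='.' (+1 fires, +4 burnt)
Step 8: cell (5,2)='.' (+1 fires, +1 burnt)
Step 9: cell (5,2)='.' (+1 fires, +1 burnt)
Step 10: cell (5,2)='.' (+1 fires, +1 burnt)
Step 11: cell (5,2)='.' (+0 fires, +1 burnt)
  fire out at step 11

2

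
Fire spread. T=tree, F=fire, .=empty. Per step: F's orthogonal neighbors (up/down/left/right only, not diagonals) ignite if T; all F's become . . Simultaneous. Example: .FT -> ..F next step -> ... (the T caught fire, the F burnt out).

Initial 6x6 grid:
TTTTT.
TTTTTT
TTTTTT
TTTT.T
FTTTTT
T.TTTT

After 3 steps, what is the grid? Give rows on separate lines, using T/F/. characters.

Step 1: 3 trees catch fire, 1 burn out
  TTTTT.
  TTTTTT
  TTTTTT
  FTTT.T
  .FTTTT
  F.TTTT
Step 2: 3 trees catch fire, 3 burn out
  TTTTT.
  TTTTTT
  FTTTTT
  .FTT.T
  ..FTTT
  ..TTTT
Step 3: 5 trees catch fire, 3 burn out
  TTTTT.
  FTTTTT
  .FTTTT
  ..FT.T
  ...FTT
  ..FTTT

TTTTT.
FTTTTT
.FTTTT
..FT.T
...FTT
..FTTT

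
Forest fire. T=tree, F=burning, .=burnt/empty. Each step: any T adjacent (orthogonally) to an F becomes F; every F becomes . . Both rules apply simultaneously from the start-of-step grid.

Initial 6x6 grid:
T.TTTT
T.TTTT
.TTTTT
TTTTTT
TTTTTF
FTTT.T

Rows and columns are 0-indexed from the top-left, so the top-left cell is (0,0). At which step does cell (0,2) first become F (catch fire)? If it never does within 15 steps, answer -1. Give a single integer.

Step 1: cell (0,2)='T' (+5 fires, +2 burnt)
Step 2: cell (0,2)='T' (+6 fires, +5 burnt)
Step 3: cell (0,2)='T' (+6 fires, +6 burnt)
Step 4: cell (0,2)='T' (+5 fires, +6 burnt)
Step 5: cell (0,2)='T' (+3 fires, +5 burnt)
Step 6: cell (0,2)='T' (+2 fires, +3 burnt)
Step 7: cell (0,2)='F' (+1 fires, +2 burnt)
  -> target ignites at step 7
Step 8: cell (0,2)='.' (+0 fires, +1 burnt)
  fire out at step 8

7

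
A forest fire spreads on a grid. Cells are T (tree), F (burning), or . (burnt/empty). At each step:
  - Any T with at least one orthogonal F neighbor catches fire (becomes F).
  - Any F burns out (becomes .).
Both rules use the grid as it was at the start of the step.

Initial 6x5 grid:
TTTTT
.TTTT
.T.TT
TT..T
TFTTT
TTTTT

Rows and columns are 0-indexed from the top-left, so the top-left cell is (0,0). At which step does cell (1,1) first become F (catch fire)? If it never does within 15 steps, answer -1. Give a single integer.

Step 1: cell (1,1)='T' (+4 fires, +1 burnt)
Step 2: cell (1,1)='T' (+5 fires, +4 burnt)
Step 3: cell (1,1)='F' (+3 fires, +5 burnt)
  -> target ignites at step 3
Step 4: cell (1,1)='.' (+4 fires, +3 burnt)
Step 5: cell (1,1)='.' (+4 fires, +4 burnt)
Step 6: cell (1,1)='.' (+3 fires, +4 burnt)
Step 7: cell (1,1)='.' (+1 fires, +3 burnt)
Step 8: cell (1,1)='.' (+0 fires, +1 burnt)
  fire out at step 8

3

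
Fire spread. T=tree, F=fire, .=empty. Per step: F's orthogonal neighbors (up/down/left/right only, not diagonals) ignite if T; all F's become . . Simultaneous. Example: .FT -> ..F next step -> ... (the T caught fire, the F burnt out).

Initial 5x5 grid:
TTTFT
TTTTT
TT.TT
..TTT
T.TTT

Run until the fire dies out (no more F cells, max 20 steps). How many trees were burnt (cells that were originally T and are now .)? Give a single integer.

Step 1: +3 fires, +1 burnt (F count now 3)
Step 2: +4 fires, +3 burnt (F count now 4)
Step 3: +4 fires, +4 burnt (F count now 4)
Step 4: +5 fires, +4 burnt (F count now 5)
Step 5: +3 fires, +5 burnt (F count now 3)
Step 6: +0 fires, +3 burnt (F count now 0)
Fire out after step 6
Initially T: 20, now '.': 24
Total burnt (originally-T cells now '.'): 19

Answer: 19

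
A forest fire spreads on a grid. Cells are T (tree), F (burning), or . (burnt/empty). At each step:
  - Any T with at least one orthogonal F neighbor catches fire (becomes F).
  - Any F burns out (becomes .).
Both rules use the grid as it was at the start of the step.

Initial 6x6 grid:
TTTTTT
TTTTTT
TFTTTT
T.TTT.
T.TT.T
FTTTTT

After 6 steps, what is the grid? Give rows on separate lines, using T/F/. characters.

Step 1: 5 trees catch fire, 2 burn out
  TTTTTT
  TFTTTT
  F.FTTT
  T.TTT.
  F.TT.T
  .FTTTT
Step 2: 7 trees catch fire, 5 burn out
  TFTTTT
  F.FTTT
  ...FTT
  F.FTT.
  ..TT.T
  ..FTTT
Step 3: 7 trees catch fire, 7 burn out
  F.FTTT
  ...FTT
  ....FT
  ...FT.
  ..FT.T
  ...FTT
Step 4: 6 trees catch fire, 7 burn out
  ...FTT
  ....FT
  .....F
  ....F.
  ...F.T
  ....FT
Step 5: 3 trees catch fire, 6 burn out
  ....FT
  .....F
  ......
  ......
  .....T
  .....F
Step 6: 2 trees catch fire, 3 burn out
  .....F
  ......
  ......
  ......
  .....F
  ......

.....F
......
......
......
.....F
......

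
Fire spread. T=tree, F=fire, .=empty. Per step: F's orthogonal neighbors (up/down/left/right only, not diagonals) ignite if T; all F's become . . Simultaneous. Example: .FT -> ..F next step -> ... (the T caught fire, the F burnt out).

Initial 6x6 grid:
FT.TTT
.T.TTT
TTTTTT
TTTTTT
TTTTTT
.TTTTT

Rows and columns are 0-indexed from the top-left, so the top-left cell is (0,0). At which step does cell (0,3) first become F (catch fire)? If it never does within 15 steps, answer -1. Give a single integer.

Step 1: cell (0,3)='T' (+1 fires, +1 burnt)
Step 2: cell (0,3)='T' (+1 fires, +1 burnt)
Step 3: cell (0,3)='T' (+1 fires, +1 burnt)
Step 4: cell (0,3)='T' (+3 fires, +1 burnt)
Step 5: cell (0,3)='T' (+4 fires, +3 burnt)
Step 6: cell (0,3)='T' (+6 fires, +4 burnt)
Step 7: cell (0,3)='F' (+6 fires, +6 burnt)
  -> target ignites at step 7
Step 8: cell (0,3)='.' (+5 fires, +6 burnt)
Step 9: cell (0,3)='.' (+3 fires, +5 burnt)
Step 10: cell (0,3)='.' (+1 fires, +3 burnt)
Step 11: cell (0,3)='.' (+0 fires, +1 burnt)
  fire out at step 11

7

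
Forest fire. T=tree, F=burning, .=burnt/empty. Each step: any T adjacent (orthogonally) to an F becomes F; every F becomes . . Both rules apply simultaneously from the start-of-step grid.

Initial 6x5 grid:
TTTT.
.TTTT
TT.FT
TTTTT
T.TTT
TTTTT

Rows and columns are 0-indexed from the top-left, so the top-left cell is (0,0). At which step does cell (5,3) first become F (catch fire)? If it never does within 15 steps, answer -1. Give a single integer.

Step 1: cell (5,3)='T' (+3 fires, +1 burnt)
Step 2: cell (5,3)='T' (+6 fires, +3 burnt)
Step 3: cell (5,3)='F' (+6 fires, +6 burnt)
  -> target ignites at step 3
Step 4: cell (5,3)='.' (+5 fires, +6 burnt)
Step 5: cell (5,3)='.' (+4 fires, +5 burnt)
Step 6: cell (5,3)='.' (+1 fires, +4 burnt)
Step 7: cell (5,3)='.' (+0 fires, +1 burnt)
  fire out at step 7

3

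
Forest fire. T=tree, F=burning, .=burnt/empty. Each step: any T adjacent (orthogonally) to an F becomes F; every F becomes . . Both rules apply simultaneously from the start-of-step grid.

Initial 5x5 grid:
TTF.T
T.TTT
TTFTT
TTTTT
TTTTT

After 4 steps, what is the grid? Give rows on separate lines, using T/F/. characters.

Step 1: 5 trees catch fire, 2 burn out
  TF..T
  T.FTT
  TF.FT
  TTFTT
  TTTTT
Step 2: 7 trees catch fire, 5 burn out
  F...T
  T..FT
  F...F
  TF.FT
  TTFTT
Step 3: 6 trees catch fire, 7 burn out
  ....T
  F...F
  .....
  F...F
  TF.FT
Step 4: 3 trees catch fire, 6 burn out
  ....F
  .....
  .....
  .....
  F...F

....F
.....
.....
.....
F...F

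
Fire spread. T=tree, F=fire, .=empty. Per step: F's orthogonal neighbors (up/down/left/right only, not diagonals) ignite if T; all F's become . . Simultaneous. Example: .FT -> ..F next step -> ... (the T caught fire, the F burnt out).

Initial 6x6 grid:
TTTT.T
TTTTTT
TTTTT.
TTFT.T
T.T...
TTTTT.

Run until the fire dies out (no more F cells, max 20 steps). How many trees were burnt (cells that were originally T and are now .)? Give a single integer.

Answer: 26

Derivation:
Step 1: +4 fires, +1 burnt (F count now 4)
Step 2: +5 fires, +4 burnt (F count now 5)
Step 3: +8 fires, +5 burnt (F count now 8)
Step 4: +6 fires, +8 burnt (F count now 6)
Step 5: +2 fires, +6 burnt (F count now 2)
Step 6: +1 fires, +2 burnt (F count now 1)
Step 7: +0 fires, +1 burnt (F count now 0)
Fire out after step 7
Initially T: 27, now '.': 35
Total burnt (originally-T cells now '.'): 26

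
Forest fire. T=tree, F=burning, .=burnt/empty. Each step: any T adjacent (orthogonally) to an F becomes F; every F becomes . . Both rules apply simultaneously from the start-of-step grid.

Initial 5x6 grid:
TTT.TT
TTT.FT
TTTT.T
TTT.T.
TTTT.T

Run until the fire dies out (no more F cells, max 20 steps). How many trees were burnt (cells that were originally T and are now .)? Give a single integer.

Step 1: +2 fires, +1 burnt (F count now 2)
Step 2: +2 fires, +2 burnt (F count now 2)
Step 3: +0 fires, +2 burnt (F count now 0)
Fire out after step 3
Initially T: 23, now '.': 11
Total burnt (originally-T cells now '.'): 4

Answer: 4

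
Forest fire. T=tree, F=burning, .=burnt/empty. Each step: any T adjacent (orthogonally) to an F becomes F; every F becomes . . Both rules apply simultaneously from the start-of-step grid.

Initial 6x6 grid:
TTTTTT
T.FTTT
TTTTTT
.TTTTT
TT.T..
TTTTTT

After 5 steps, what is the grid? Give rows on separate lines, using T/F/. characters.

Step 1: 3 trees catch fire, 1 burn out
  TTFTTT
  T..FTT
  TTFTTT
  .TTTTT
  TT.T..
  TTTTTT
Step 2: 6 trees catch fire, 3 burn out
  TF.FTT
  T...FT
  TF.FTT
  .TFTTT
  TT.T..
  TTTTTT
Step 3: 7 trees catch fire, 6 burn out
  F...FT
  T....F
  F...FT
  .F.FTT
  TT.T..
  TTTTTT
Step 4: 6 trees catch fire, 7 burn out
  .....F
  F.....
  .....F
  ....FT
  TF.F..
  TTTTTT
Step 5: 4 trees catch fire, 6 burn out
  ......
  ......
  ......
  .....F
  F.....
  TFTFTT

......
......
......
.....F
F.....
TFTFTT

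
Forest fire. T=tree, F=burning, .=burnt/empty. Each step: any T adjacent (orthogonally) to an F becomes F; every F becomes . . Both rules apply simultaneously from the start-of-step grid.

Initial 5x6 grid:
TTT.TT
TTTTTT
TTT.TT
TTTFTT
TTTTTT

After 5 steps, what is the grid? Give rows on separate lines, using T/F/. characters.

Step 1: 3 trees catch fire, 1 burn out
  TTT.TT
  TTTTTT
  TTT.TT
  TTF.FT
  TTTFTT
Step 2: 6 trees catch fire, 3 burn out
  TTT.TT
  TTTTTT
  TTF.FT
  TF...F
  TTF.FT
Step 3: 7 trees catch fire, 6 burn out
  TTT.TT
  TTFTFT
  TF...F
  F.....
  TF...F
Step 4: 7 trees catch fire, 7 burn out
  TTF.FT
  TF.F.F
  F.....
  ......
  F.....
Step 5: 3 trees catch fire, 7 burn out
  TF...F
  F.....
  ......
  ......
  ......

TF...F
F.....
......
......
......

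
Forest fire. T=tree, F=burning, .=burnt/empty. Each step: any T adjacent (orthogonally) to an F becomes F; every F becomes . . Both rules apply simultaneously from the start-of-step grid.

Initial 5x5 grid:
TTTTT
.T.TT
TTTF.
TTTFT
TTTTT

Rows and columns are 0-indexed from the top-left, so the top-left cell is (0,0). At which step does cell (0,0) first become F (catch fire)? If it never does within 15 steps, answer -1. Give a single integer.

Step 1: cell (0,0)='T' (+5 fires, +2 burnt)
Step 2: cell (0,0)='T' (+6 fires, +5 burnt)
Step 3: cell (0,0)='T' (+6 fires, +6 burnt)
Step 4: cell (0,0)='T' (+2 fires, +6 burnt)
Step 5: cell (0,0)='F' (+1 fires, +2 burnt)
  -> target ignites at step 5
Step 6: cell (0,0)='.' (+0 fires, +1 burnt)
  fire out at step 6

5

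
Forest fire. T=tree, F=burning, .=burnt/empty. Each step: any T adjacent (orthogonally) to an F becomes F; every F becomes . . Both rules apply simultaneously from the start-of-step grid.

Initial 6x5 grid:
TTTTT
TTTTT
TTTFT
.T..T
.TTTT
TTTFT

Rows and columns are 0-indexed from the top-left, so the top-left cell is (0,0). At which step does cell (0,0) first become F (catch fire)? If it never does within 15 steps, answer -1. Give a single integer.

Step 1: cell (0,0)='T' (+6 fires, +2 burnt)
Step 2: cell (0,0)='T' (+8 fires, +6 burnt)
Step 3: cell (0,0)='T' (+7 fires, +8 burnt)
Step 4: cell (0,0)='T' (+2 fires, +7 burnt)
Step 5: cell (0,0)='F' (+1 fires, +2 burnt)
  -> target ignites at step 5
Step 6: cell (0,0)='.' (+0 fires, +1 burnt)
  fire out at step 6

5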